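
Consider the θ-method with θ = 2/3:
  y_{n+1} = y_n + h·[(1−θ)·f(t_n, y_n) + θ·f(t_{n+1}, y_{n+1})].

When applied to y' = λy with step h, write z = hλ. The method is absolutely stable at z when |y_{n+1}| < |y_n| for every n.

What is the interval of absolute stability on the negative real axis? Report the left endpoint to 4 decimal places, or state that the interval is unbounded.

(−∞, 0) — no finite endpoint.

With y'=λy (z=hλ):
  y_{n+1} = y_n + z·[1/3·y_n + 2/3·y_{n+1}] ⇒ (1 − 2/3z)y_{n+1} = (1 + 1/3z)y_n
  R(z) = (1 + 1/3z)/(1 − 2/3z).

Solve |R(x)|<1 on ℝ⁻.
x=-1.24: |R|=0.3212
x=-2: |R|=0.1429
x=-10: |R|=0.3043
x=-100: |R|=0.4778
θ=2/3≥1/2 ⇒ |1+1/3x|<|1−2/3x| ∀x<0 ⇒ stable on all of ℝ⁻.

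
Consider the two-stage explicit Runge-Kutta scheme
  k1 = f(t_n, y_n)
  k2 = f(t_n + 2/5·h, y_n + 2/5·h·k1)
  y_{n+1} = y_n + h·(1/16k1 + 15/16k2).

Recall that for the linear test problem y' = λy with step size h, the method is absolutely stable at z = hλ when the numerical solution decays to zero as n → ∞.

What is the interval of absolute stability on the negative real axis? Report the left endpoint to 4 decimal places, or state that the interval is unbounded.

Test eqn y'=λy, z=hλ:
  k1=λy_n ⇒ h·k1=z·y_n;  k2=λ(1+2/5z)y_n ⇒ h·k2=z(1+2/5z)y_n
  y_{n+1}/y_n = 1 + 1/16z + 15/16z(1+2/5z) = 1 + z + 3/8z²
  ⇒ R(z) = 1 + z + 3/8z².

Find x<0 with |R(x)|<1.
x=-1.3: |R|=0.3337
R=1: x+3/8x²=0 ⇒ x=−8/3=-2.6667; min R=1−1/(4·3/8)=0.3333>−1
Confirm numerically:
  x=-2.605: |R|=0.93976 <1
  x=-2.450: |R|=0.80094 <1
  x=-2.379: |R|=0.74337 <1
  x=-1.800: |R|=0.41500 <1
  x=-3.178: |R|=1.60938 >1
  x=-2.941: |R|=1.30256 >1
Stable set (-2.6667, 0).

z∈(-2.6667,0).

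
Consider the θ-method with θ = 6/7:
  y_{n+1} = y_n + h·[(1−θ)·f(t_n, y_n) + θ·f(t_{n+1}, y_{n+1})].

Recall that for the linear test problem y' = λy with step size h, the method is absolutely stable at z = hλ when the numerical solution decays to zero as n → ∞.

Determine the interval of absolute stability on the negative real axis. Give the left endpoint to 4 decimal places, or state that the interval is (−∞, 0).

Set f=λy, z=hλ:
  y_{n+1} = y_n + z·[1/7·y_n + 6/7·y_{n+1}] ⇒ (1 − 6/7z)y_{n+1} = (1 + 1/7z)y_n
  so R(z) = (1 + 1/7z)/(1 − 6/7z).

Solve |R(x)|<1 on ℝ⁻.
x=-0.3: |R|=0.7614
x=-2: |R|=0.2632
x=-10: |R|=0.0448
x=-100: |R|=0.1532
θ=6/7≥1/2 ⇒ |1+1/7x|<|1−6/7x| ∀x<0 ⇒ stable on all of ℝ⁻.

(−∞, 0) — no finite endpoint.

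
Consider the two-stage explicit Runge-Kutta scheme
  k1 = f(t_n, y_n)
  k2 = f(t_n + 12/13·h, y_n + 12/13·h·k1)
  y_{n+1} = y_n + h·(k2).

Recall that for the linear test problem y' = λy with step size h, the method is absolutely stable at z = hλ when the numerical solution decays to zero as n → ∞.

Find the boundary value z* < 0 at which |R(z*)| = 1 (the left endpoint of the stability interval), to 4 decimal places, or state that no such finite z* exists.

left endpoint -1.0833.

Test eqn y'=λy, z=hλ:
  k1=λy_n ⇒ h·k1=z·y_n;  k2=λ(1+12/13z)y_n ⇒ h·k2=z(1+12/13z)y_n
  y_{n+1}/y_n = 1 + z(1+12/13z) = 1 + z + 12/13z²
  ⇒ R(z) = 1 + z + 12/13z².

Boundary: |R(x)|=1, x<0.
x=-1.62: |R|=1.8025
R=1: x+12/13x²=0 ⇒ x=−13/12=-1.0833; min R=1−1/(4·12/13)=0.7292>−1
Confirm numerically:
  x=-1.061: |R|=0.97813 <1
  x=-1.056: |R|=0.97336 <1
  x=-0.910: |R|=0.85440 <1
  x=-0.526: |R|=0.72939 <1
  x=-1.556: |R|=1.67889 >1
  x=-1.383: |R|=1.38256 >1
Interval (-1.0833, 0).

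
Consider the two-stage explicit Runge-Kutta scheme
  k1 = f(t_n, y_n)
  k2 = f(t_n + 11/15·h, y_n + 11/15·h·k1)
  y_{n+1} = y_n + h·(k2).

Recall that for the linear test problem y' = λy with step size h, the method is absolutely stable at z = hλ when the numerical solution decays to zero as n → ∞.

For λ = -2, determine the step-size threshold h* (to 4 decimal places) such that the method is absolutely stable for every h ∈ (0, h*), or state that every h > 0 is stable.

On y'=λy, z=hλ:
  k1=λy_n ⇒ h·k1=z·y_n;  k2=λ(1+11/15z)y_n ⇒ h·k2=z(1+11/15z)y_n
  y_{n+1}/y_n = 1 + z(1+11/15z) = 1 + z + 11/15z²
  so R(z) = 1 + z + 11/15z².

Solve |R(x)|<1 on ℝ⁻.
x=-0.77: |R|=0.6648
R=1: x+11/15x²=0 ⇒ x=−15/11=-1.3636; min R=1−1/(4·11/15)=0.6591>−1
Confirm numerically:
  x=-1.278: |R|=0.91974 <1
  x=-1.203: |R|=0.85829 <1
  x=-0.889: |R|=0.69057 <1
  x=-0.580: |R|=0.66669 <1
  x=-1.918: |R|=1.77973 >1
  x=-1.536: |R|=1.19415 >1
So |R|<1 on (-1.3636, 0).

(-1.3636,0); λ=-2 ⇒ h* = (15/11)/2 = 0.6818.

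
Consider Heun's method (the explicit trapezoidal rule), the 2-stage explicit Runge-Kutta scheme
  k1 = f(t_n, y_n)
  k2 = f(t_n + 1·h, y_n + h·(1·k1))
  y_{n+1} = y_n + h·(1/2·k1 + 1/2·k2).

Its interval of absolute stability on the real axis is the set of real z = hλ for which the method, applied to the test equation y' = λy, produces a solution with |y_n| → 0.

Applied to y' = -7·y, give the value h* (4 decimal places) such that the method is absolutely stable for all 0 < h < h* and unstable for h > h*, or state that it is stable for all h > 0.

(-2.0000,0); λ=-7 ⇒ h* = 0.2857.

On y'=λy, z=hλ:
  order 2, 2-stage ⇒ R(z)=1+z+z^2/2
  (e.g. R(-0.96)=0.50080, |R|=0.50080)

Solve |R(x)|<1 on ℝ⁻.
x=-0.96: |R|=0.5008
|R(-2.34)|=1.3978 |R(-1.9)|=0.9050 |R(-0.76)|=0.5288
Bisect:
  x_lo=-2.4853 |R|=1.6030  x_hi=-0.0660 |R|=0.9361
  mid=-1.27566 |R|=0.53799 →hi
  mid=-1.88048 |R|=0.88762 →hi
  mid=-2.18288 |R|=1.19961 →lo
  mid=-2.03168 |R|=1.03218 →lo
  mid=-1.95608 |R|=0.95704 →hi
  mid=-1.99388 |R|=0.99390 →hi
  mid=-2.01278 |R|=1.01286 →lo
  ...
  [-2.00008,-1.99993] ⇒ x*=-2.0000
Stable set (-2.0000, 0).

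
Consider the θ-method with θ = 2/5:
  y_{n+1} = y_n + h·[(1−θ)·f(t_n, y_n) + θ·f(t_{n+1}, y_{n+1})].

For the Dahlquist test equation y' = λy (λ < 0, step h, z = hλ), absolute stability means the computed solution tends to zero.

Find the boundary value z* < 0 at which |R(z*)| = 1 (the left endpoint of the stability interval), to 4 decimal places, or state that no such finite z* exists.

With y'=λy (z=hλ):
  y_{n+1} = y_n + z·[3/5·y_n + 2/5·y_{n+1}] ⇒ (1 − 2/5z)y_{n+1} = (1 + 3/5z)y_n
  R(z) = (1 + 3/5z)/(1 − 2/5z).

Need |R(x)|<1, x<0.
x=-0.74: |R|=0.4290
R=−1: 1+3/5x = −1+2/5x ⇒ -1/5x=2 ⇒ x=2/(-1/5)=-10.0000
Confirm numerically:
  x=-9.471: |R|=0.97790 <1
  x=-9.013: |R|=0.95714 <1
  x=-5.166: |R|=0.68471 <1
  x=-10.177: |R|=1.00698 >1
  x=-10.113: |R|=1.00448 >1
  x=-10.026: |R|=1.00104 >1
So |R|<1 on (-10.0000, 0).

left endpoint -10.0000.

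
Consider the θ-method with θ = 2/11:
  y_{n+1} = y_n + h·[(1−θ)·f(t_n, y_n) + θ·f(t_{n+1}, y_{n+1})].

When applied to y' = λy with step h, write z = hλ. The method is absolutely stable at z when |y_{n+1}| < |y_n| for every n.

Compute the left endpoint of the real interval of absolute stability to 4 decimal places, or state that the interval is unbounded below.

z* = -3.1429.

With y'=λy (z=hλ):
  y_{n+1} = y_n + z·[9/11·y_n + 2/11·y_{n+1}] ⇒ (1 − 2/11z)y_{n+1} = (1 + 9/11z)y_n
  ⇒ R(z) = (1 + 9/11z)/(1 − 2/11z).

Find x<0 with |R(x)|<1.
x=-1.26: |R|=0.0251
R=−1: 1+9/11x = −1+2/11x ⇒ -7/11x=2 ⇒ x=2/(-7/11)=-3.1429
Confirm numerically:
  x=-2.245: |R|=0.59425 <1
  x=-1.692: |R|=0.29394 <1
  x=-1.530: |R|=0.19701 <1
  x=-3.733: |R|=1.22371 >1
  x=-3.692: |R|=1.20909 >1
  x=-3.574: |R|=1.16630 >1
Interval (-3.1429, 0).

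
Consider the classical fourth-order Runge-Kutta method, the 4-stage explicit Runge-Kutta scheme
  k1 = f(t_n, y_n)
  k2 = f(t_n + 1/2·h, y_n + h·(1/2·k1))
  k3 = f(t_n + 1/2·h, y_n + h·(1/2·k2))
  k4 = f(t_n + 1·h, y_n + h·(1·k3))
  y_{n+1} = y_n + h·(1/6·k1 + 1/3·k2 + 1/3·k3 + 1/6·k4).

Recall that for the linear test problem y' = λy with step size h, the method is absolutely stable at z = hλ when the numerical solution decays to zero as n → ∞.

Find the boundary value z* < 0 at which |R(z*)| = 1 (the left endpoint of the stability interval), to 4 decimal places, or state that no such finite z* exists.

left endpoint -2.7853.

With y'=λy (z=hλ):
  order 4, 4-stage ⇒ R(z)=1+z+z^2/2+z^3/6+z^4/24
  (e.g. R(-1.14)=0.33325, |R|=0.33325)

Boundary: |R(x)|=1, x<0.
x=-1.14: |R|=0.3332
|R(-2.32)|=0.4971 |R(-1.52)|=0.2723 |R(-1.03)|=0.3652
Bisect:
  x_lo=-3.3962 |R|=2.3853  x_hi=-0.1064 |R|=0.8991
  mid=-1.75130 |R|=0.27896 →hi
  mid=-2.57375 |R|=0.72517 →hi
  mid=-2.98497 |R|=1.34522 →lo
  mid=-2.77936 |R|=0.99109 →hi
  mid=-2.88216 |R|=1.15614 →lo
  mid=-2.83076 |R|=1.07074 →lo
  mid=-2.80506 |R|=1.03021 →lo
  mid=-2.79221 |R|=1.01047 →lo
  mid=-2.78578 |R|=1.00074 →lo
  mid=-2.78257 |R|=0.99590 →hi
  ...
  [-2.78538,-2.78518] ⇒ x*=-2.7853
So |R|<1 on (-2.7853, 0).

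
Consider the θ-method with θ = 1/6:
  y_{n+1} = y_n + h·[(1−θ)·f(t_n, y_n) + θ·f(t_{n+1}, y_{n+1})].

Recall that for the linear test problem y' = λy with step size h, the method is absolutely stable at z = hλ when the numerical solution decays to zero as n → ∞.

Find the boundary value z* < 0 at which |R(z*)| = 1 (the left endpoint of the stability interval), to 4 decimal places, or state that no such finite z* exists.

With y'=λy (z=hλ):
  y_{n+1} = y_n + z·[5/6·y_n + 1/6·y_{n+1}] ⇒ (1 − 1/6z)y_{n+1} = (1 + 5/6z)y_n
  so R(z) = (1 + 5/6z)/(1 − 1/6z).

Need |R(x)|<1, x<0.
x=-1.11: |R|=0.0633
R=−1: 1+5/6x = −1+1/6x ⇒ -2/3x=2 ⇒ x=2/(-2/3)=-3.0000
Confirm numerically:
  x=-2.757: |R|=0.88900 <1
  x=-2.099: |R|=0.55501 <1
  x=-1.848: |R|=0.41284 <1
  x=-1.210: |R|=0.00693 <1
  x=-3.326: |R|=1.13982 >1
  x=-3.281: |R|=1.12111 >1
  x=-3.194: |R|=1.08440 >1
So |R|<1 on (-3.0000, 0).

z* = -3.0000.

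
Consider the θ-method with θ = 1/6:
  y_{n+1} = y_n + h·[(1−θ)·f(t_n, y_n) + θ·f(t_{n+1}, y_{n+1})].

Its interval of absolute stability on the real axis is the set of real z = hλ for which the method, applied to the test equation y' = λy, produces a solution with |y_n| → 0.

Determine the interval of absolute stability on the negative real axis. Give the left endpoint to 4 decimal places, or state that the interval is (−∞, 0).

(-3.0000, 0).

On y'=λy, z=hλ:
  y_{n+1} = y_n + z·[5/6·y_n + 1/6·y_{n+1}] ⇒ (1 − 1/6z)y_{n+1} = (1 + 5/6z)y_n
  ⇒ R(z) = (1 + 5/6z)/(1 − 1/6z).

Need |R(x)|<1, x<0.
x=-1.56: |R|=0.2381
R=−1: 1+5/6x = −1+1/6x ⇒ -2/3x=2 ⇒ x=2/(-2/3)=-3.0000
Confirm numerically:
  x=-2.374: |R|=0.70098 <1
  x=-1.850: |R|=0.41401 <1
  x=-1.580: |R|=0.25066 <1
  x=-1.200: |R|=0.00000 <1
  x=-3.504: |R|=1.21212 >1
  x=-3.227: |R|=1.09841 >1
Interval (-3.0000, 0).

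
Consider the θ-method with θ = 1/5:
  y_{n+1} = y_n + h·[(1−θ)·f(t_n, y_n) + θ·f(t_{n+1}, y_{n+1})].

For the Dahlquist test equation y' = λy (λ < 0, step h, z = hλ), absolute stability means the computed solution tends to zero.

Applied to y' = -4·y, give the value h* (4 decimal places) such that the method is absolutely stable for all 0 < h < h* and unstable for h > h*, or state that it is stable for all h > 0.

(-3.3333,0); λ=-4 ⇒ h* = (10/3)/4 = 0.8333.

Set f=λy, z=hλ:
  y_{n+1} = y_n + z·[4/5·y_n + 1/5·y_{n+1}] ⇒ (1 − 1/5z)y_{n+1} = (1 + 4/5z)y_n
  ⇒ R(z) = (1 + 4/5z)/(1 − 1/5z).

Need |R(x)|<1, x<0.
x=-0.42: |R|=0.6125
R=−1: 1+4/5x = −1+1/5x ⇒ -3/5x=2 ⇒ x=2/(-3/5)=-3.3333
Confirm numerically:
  x=-2.762: |R|=0.77918 <1
  x=-2.531: |R|=0.68039 <1
  x=-1.747: |R|=0.29465 <1
  x=-3.704: |R|=1.12776 >1
  x=-3.657: |R|=1.11216 >1
Stable set (-3.3333, 0).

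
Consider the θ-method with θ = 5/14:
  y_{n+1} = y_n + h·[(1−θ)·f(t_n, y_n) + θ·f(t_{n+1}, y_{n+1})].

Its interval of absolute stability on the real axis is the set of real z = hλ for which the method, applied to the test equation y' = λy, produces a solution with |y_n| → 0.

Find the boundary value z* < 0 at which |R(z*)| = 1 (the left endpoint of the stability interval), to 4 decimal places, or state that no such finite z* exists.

Set f=λy, z=hλ:
  y_{n+1} = y_n + z·[9/14·y_n + 5/14·y_{n+1}] ⇒ (1 − 5/14z)y_{n+1} = (1 + 9/14z)y_n
  R(z) = (1 + 9/14z)/(1 − 5/14z).

Need |R(x)|<1, x<0.
x=-0.52: |R|=0.5614
R=−1: 1+9/14x = −1+5/14x ⇒ -2/7x=2 ⇒ x=2/(-2/7)=-7.0000
Confirm numerically:
  x=-5.975: |R|=0.90655 <1
  x=-5.390: |R|=0.84274 <1
  x=-4.290: |R|=0.69422 <1
  x=-7.475: |R|=1.03698 >1
  x=-7.228: |R|=1.01819 >1
  x=-7.222: |R|=1.01772 >1
So |R|<1 on (-7.0000, 0).

z* = -7.0000.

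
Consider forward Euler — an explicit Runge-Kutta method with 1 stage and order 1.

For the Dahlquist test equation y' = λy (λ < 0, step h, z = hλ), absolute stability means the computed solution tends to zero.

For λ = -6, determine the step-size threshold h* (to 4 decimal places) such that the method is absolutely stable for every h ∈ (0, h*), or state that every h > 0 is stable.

On y'=λy, z=hλ:
  order 1, 1-stage ⇒ R(z)=1+z
  (e.g. R(-0.37)=0.63000, |R|=0.63000)

Need |R(x)|<1, x<0.
x=-0.37: |R|=0.6300
|R(-2.3)|=1.3000 |R(-0.81)|=0.1900 |R(-0.72)|=0.2800
Bisect:
  x_lo=-2.4694 |R|=1.4694  x_hi=-0.3390 |R|=0.6610
  mid=-1.40420 |R|=0.40420 →hi
  mid=-1.93680 |R|=0.93680 →hi
  mid=-2.20310 |R|=1.20310 →lo
  mid=-2.06995 |R|=1.06995 →lo
  mid=-2.00338 |R|=1.00338 →lo
  mid=-1.97009 |R|=0.97009 →hi
  mid=-1.98673 |R|=0.98673 →hi
  mid=-1.99506 |R|=0.99506 →hi
  ...
  [-2.00013,-2.00000] ⇒ x*=-2.0000
Stable set (-2.0000, 0).

(-2.0000,0); λ=-6 ⇒ h* = 0.3333.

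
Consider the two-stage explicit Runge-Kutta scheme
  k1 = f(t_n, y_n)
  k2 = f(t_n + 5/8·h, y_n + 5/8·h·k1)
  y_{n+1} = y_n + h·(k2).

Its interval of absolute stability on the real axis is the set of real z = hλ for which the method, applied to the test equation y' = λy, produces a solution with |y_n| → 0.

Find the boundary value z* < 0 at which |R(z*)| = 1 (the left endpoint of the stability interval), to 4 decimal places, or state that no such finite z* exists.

With y'=λy (z=hλ):
  k1=λy_n ⇒ h·k1=z·y_n;  k2=λ(1+5/8z)y_n ⇒ h·k2=z(1+5/8z)y_n
  y_{n+1}/y_n = 1 + z(1+5/8z) = 1 + z + 5/8z²
  ⇒ R(z) = 1 + z + 5/8z².

Boundary: |R(x)|=1, x<0.
x=-1.08: |R|=0.6490
R=1: x+5/8x²=0 ⇒ x=−8/5=-1.6000; min R=1−1/(4·5/8)=0.6000>−1
Confirm numerically:
  x=-1.460: |R|=0.87225 <1
  x=-1.004: |R|=0.62601 <1
  x=-0.678: |R|=0.60930 <1
  x=-2.114: |R|=1.67912 >1
  x=-1.952: |R|=1.42944 >1
  x=-1.656: |R|=1.05796 >1
So |R|<1 on (-1.6000, 0).

left endpoint -1.6000.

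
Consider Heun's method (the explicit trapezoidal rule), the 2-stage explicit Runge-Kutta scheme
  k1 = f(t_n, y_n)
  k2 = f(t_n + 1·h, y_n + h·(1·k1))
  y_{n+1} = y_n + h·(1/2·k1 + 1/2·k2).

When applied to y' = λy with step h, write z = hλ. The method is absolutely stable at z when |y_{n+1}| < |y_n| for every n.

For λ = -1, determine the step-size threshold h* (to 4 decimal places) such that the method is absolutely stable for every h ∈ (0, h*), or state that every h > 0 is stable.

(-2.0000,0); λ=-1 ⇒ h* = 2.0000.

With y'=λy (z=hλ):
  order 2, 2-stage ⇒ R(z)=1+z+z^2/2
  (e.g. R(-1.41)=0.58405, |R|=0.58405)

Boundary: |R(x)|=1, x<0.
x=-1.41: |R|=0.5840
|R(-1.58)|=0.6682 |R(-1.32)|=0.5512 |R(-0.78)|=0.5242
Bisect:
  x_lo=-2.6839 |R|=1.9177  x_hi=-0.1851 |R|=0.8320
  mid=-1.43448 |R|=0.59439 →hi
  mid=-2.05917 |R|=1.06093 →lo
  mid=-1.74683 |R|=0.77888 →hi
  mid=-1.90300 |R|=0.90771 →hi
  mid=-1.98109 |R|=0.98127 →hi
  mid=-2.02013 |R|=1.02033 →lo
  mid=-2.00061 |R|=1.00061 →lo
  mid=-1.99085 |R|=0.99089 →hi
  mid=-1.99573 |R|=0.99574 →hi
  ...
  [-2.00015,-2.00000] ⇒ x*=-2.0000
So |R|<1 on (-2.0000, 0).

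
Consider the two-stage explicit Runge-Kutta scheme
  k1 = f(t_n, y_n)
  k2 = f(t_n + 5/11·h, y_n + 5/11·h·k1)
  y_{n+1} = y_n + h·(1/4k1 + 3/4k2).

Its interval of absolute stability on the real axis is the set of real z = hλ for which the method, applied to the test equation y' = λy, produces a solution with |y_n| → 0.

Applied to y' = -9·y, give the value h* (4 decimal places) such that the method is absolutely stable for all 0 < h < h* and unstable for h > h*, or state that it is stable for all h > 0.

(-2.9333,0); λ=-9 ⇒ h* = (44/15)/9 = 0.3259.

Test eqn y'=λy, z=hλ:
  k1=λy_n ⇒ h·k1=z·y_n;  k2=λ(1+5/11z)y_n ⇒ h·k2=z(1+5/11z)y_n
  y_{n+1}/y_n = 1 + 1/4z + 3/4z(1+5/11z) = 1 + z + 15/44z²
  Hence R(z) = 1 + z + 15/44z².

Need |R(x)|<1, x<0.
x=-0.58: |R|=0.5347
R=1: x+15/44x²=0 ⇒ x=−44/15=-2.9333; min R=1−1/(4·15/44)=0.2667>−1
Confirm numerically:
  x=-2.185: |R|=0.44258 <1
  x=-1.782: |R|=0.30056 <1
  x=-1.741: |R|=0.29232 <1
  x=-1.385: |R|=0.26894 <1
  x=-3.504: |R|=1.68169 >1
  x=-3.341: |R|=1.46432 >1
So |R|<1 on (-2.9333, 0).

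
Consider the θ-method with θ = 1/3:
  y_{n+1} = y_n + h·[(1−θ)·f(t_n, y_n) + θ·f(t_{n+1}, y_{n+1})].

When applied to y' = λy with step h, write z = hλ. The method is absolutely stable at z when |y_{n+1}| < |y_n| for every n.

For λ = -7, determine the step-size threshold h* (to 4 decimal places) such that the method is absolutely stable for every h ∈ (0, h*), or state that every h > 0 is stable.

(-6.0000,0); λ=-7 ⇒ h* = (6)/7 = 0.8571.

Set f=λy, z=hλ:
  y_{n+1} = y_n + z·[2/3·y_n + 1/3·y_{n+1}] ⇒ (1 − 1/3z)y_{n+1} = (1 + 2/3z)y_n
  ⇒ R(z) = (1 + 2/3z)/(1 − 1/3z).

Boundary: |R(x)|=1, x<0.
x=-0.59: |R|=0.5070
R=−1: 1+2/3x = −1+1/3x ⇒ -1/3x=2 ⇒ x=2/(-1/3)=-6.0000
Confirm numerically:
  x=-5.881: |R|=0.98660 <1
  x=-5.658: |R|=0.96050 <1
  x=-4.123: |R|=0.73649 <1
  x=-3.937: |R|=0.70261 <1
  x=-6.493: |R|=1.05193 >1
  x=-6.381: |R|=1.04061 >1
  x=-6.317: |R|=1.03402 >1
Stable set (-6.0000, 0).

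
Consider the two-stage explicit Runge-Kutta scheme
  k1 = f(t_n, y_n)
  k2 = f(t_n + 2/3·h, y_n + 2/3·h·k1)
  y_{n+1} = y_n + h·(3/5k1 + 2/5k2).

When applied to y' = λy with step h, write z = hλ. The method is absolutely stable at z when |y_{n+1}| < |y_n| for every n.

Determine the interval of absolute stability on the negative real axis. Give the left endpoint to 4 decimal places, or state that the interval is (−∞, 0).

z∈(-3.7500,0).

Test eqn y'=λy, z=hλ:
  k1=λy_n ⇒ h·k1=z·y_n;  k2=λ(1+2/3z)y_n ⇒ h·k2=z(1+2/3z)y_n
  y_{n+1}/y_n = 1 + 3/5z + 2/5z(1+2/3z) = 1 + z + 4/15z²
  Hence R(z) = 1 + z + 4/15z².

Solve |R(x)|<1 on ℝ⁻.
x=-0.94: |R|=0.2956
R=1: x+4/15x²=0 ⇒ x=−15/4=-3.7500; min R=1−1/(4·4/15)=0.0625>−1
Confirm numerically:
  x=-3.327: |R|=0.62471 <1
  x=-2.468: |R|=0.15627 <1
  x=-2.315: |R|=0.11413 <1
  x=-1.851: |R|=0.06265 <1
  x=-4.077: |R|=1.35551 >1
  x=-3.875: |R|=1.12917 >1
Interval (-3.7500, 0).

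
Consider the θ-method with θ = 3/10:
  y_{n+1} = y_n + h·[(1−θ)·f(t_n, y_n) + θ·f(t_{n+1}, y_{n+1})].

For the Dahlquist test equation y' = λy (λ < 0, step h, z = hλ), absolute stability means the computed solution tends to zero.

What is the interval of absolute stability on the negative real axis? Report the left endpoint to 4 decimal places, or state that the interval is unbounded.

(-5.0000, 0).

With y'=λy (z=hλ):
  y_{n+1} = y_n + z·[7/10·y_n + 3/10·y_{n+1}] ⇒ (1 − 3/10z)y_{n+1} = (1 + 7/10z)y_n
  so R(z) = (1 + 7/10z)/(1 − 3/10z).

Solve |R(x)|<1 on ℝ⁻.
x=-1.06: |R|=0.1958
R=−1: 1+7/10x = −1+3/10x ⇒ -2/5x=2 ⇒ x=2/(-2/5)=-5.0000
Confirm numerically:
  x=-4.839: |R|=0.97373 <1
  x=-4.096: |R|=0.83776 <1
  x=-3.960: |R|=0.80987 <1
  x=-5.462: |R|=1.07004 >1
  x=-5.253: |R|=1.03929 >1
  x=-5.152: |R|=1.02388 >1
Stable set (-5.0000, 0).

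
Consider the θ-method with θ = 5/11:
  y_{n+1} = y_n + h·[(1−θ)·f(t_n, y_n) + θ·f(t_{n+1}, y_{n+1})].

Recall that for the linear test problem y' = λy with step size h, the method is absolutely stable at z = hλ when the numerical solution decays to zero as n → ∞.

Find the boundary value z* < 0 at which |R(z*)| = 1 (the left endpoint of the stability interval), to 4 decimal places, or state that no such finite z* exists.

With y'=λy (z=hλ):
  y_{n+1} = y_n + z·[6/11·y_n + 5/11·y_{n+1}] ⇒ (1 − 5/11z)y_{n+1} = (1 + 6/11z)y_n
  so R(z) = (1 + 6/11z)/(1 − 5/11z).

Need |R(x)|<1, x<0.
x=-1.33: |R|=0.1711
R=−1: 1+6/11x = −1+5/11x ⇒ -1/11x=2 ⇒ x=2/(-1/11)=-22.0000
Confirm numerically:
  x=-18.266: |R|=0.96351 <1
  x=-14.198: |R|=0.90484 <1
  x=-13.514: |R|=0.89199 <1
  x=-22.507: |R|=1.00410 >1
  x=-22.214: |R|=1.00175 >1
  x=-22.134: |R|=1.00110 >1
Interval (-22.0000, 0).

z* = -22.0000.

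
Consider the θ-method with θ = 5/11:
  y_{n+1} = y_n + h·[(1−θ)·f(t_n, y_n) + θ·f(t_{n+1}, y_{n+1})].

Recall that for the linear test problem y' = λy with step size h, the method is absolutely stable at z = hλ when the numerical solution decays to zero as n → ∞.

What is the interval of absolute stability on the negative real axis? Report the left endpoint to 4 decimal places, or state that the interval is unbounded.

With y'=λy (z=hλ):
  y_{n+1} = y_n + z·[6/11·y_n + 5/11·y_{n+1}] ⇒ (1 − 5/11z)y_{n+1} = (1 + 6/11z)y_n
  Hence R(z) = (1 + 6/11z)/(1 − 5/11z).

Need |R(x)|<1, x<0.
x=-1.4: |R|=0.1444
R=−1: 1+6/11x = −1+5/11x ⇒ -1/11x=2 ⇒ x=2/(-1/11)=-22.0000
Confirm numerically:
  x=-20.680: |R|=0.98846 <1
  x=-15.663: |R|=0.92905 <1
  x=-11.103: |R|=0.83617 <1
  x=-22.396: |R|=1.00322 >1
  x=-22.394: |R|=1.00320 >1
  x=-22.202: |R|=1.00166 >1
Interval (-22.0000, 0).

z∈(-22.0000,0).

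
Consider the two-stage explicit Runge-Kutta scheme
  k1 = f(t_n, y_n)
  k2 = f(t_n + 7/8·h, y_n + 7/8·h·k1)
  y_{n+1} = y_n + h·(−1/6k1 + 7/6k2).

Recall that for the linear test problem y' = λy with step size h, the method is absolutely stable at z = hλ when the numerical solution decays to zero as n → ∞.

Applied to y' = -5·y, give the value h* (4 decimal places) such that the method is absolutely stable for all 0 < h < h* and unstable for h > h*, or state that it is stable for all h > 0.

(-0.9796,0); λ=-5 ⇒ h* = (48/49)/5 = 0.1959.

On y'=λy, z=hλ:
  k1=λy_n ⇒ h·k1=z·y_n;  k2=λ(1+7/8z)y_n ⇒ h·k2=z(1+7/8z)y_n
  y_{n+1}/y_n = 1 − 1/6z + 7/6z(1+7/8z) = 1 + z + 49/48z²
  R(z) = 1 + z + 49/48z².

Find x<0 with |R(x)|<1.
x=-0.94: |R|=0.9620
R=1: x+49/48x²=0 ⇒ x=−48/49=-0.9796; min R=1−1/(4·49/48)=0.7551>−1
Confirm numerically:
  x=-0.646: |R|=0.78001 <1
  x=-0.524: |R|=0.75630 <1
  x=-0.476: |R|=0.75530 <1
  x=-1.469: |R|=1.73392 >1
  x=-1.079: |R|=1.10950 >1
  x=-1.000: |R|=1.02083 >1
Stable set (-0.9796, 0).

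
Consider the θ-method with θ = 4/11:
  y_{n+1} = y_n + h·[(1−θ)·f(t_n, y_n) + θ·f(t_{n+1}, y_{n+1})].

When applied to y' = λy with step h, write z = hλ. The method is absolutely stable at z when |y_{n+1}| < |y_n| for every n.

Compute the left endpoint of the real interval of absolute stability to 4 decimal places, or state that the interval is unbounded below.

With y'=λy (z=hλ):
  y_{n+1} = y_n + z·[7/11·y_n + 4/11·y_{n+1}] ⇒ (1 − 4/11z)y_{n+1} = (1 + 7/11z)y_n
  Hence R(z) = (1 + 7/11z)/(1 − 4/11z).

Need |R(x)|<1, x<0.
x=-0.34: |R|=0.6974
R=−1: 1+7/11x = −1+4/11x ⇒ -3/11x=2 ⇒ x=2/(-3/11)=-7.3333
Confirm numerically:
  x=-5.747: |R|=0.85998 <1
  x=-5.590: |R|=0.84323 <1
  x=-4.151: |R|=0.65414 <1
  x=-7.866: |R|=1.03763 >1
  x=-7.440: |R|=1.00785 >1
  x=-7.396: |R|=1.00463 >1
Stable set (-7.3333, 0).

left endpoint -7.3333.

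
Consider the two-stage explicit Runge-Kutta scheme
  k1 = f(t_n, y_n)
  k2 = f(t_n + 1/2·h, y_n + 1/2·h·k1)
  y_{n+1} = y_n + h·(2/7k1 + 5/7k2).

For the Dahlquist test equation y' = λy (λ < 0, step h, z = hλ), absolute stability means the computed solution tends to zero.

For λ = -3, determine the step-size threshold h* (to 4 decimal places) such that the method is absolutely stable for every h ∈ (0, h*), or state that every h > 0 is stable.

(-2.8000,0); λ=-3 ⇒ h* = (14/5)/3 = 0.9333.

Set f=λy, z=hλ:
  k1=λy_n ⇒ h·k1=z·y_n;  k2=λ(1+1/2z)y_n ⇒ h·k2=z(1+1/2z)y_n
  y_{n+1}/y_n = 1 + 2/7z + 5/7z(1+1/2z) = 1 + z + 5/14z²
  ⇒ R(z) = 1 + z + 5/14z².

Need |R(x)|<1, x<0.
x=-0.37: |R|=0.6789
R=1: x+5/14x²=0 ⇒ x=−14/5=-2.8000; min R=1−1/(4·5/14)=0.3000>−1
Confirm numerically:
  x=-1.728: |R|=0.33842 <1
  x=-1.698: |R|=0.33172 <1
  x=-1.334: |R|=0.30156 <1
  x=-1.149: |R|=0.32250 <1
  x=-3.242: |R|=1.51177 >1
  x=-2.938: |R|=1.14480 >1
Interval (-2.8000, 0).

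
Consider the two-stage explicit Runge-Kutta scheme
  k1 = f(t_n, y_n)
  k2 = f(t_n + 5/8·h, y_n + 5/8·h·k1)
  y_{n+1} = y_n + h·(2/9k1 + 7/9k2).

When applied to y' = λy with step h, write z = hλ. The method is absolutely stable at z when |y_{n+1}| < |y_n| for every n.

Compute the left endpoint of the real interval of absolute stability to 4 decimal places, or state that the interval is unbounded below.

With y'=λy (z=hλ):
  k1=λy_n ⇒ h·k1=z·y_n;  k2=λ(1+5/8z)y_n ⇒ h·k2=z(1+5/8z)y_n
  y_{n+1}/y_n = 1 + 2/9z + 7/9z(1+5/8z) = 1 + z + 35/72z²
  R(z) = 1 + z + 35/72z².

Solve |R(x)|<1 on ℝ⁻.
x=-1.1: |R|=0.4882
R=1: x+35/72x²=0 ⇒ x=−72/35=-2.0571; min R=1−1/(4·35/72)=0.4857>−1
Confirm numerically:
  x=-1.962: |R|=0.90926 <1
  x=-1.689: |R|=0.69774 <1
  x=-1.399: |R|=0.55242 <1
  x=-1.285: |R|=0.51768 <1
  x=-2.601: |R|=1.68764 >1
  x=-2.198: |R|=1.15050 >1
Stable set (-2.0571, 0).

z* = -2.0571.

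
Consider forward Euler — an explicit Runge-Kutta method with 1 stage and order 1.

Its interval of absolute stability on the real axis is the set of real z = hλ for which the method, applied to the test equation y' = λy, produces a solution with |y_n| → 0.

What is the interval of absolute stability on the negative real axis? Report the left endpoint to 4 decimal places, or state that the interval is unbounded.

(-2.0000, 0).

Set f=λy, z=hλ:
  order 1, 1-stage ⇒ R(z)=1+z
  (e.g. R(-0.36)=0.64000, |R|=0.64000)

Solve |R(x)|<1 on ℝ⁻.
x=-0.36: |R|=0.6400
|R(-1.39)|=0.3900 |R(-0.86)|=0.1400 |R(-0.67)|=0.3300
Bisect:
  x_lo=-2.6056 |R|=1.6056  x_hi=-0.1472 |R|=0.8528
  mid=-1.37639 |R|=0.37639 →hi
  mid=-1.99098 |R|=0.99098 →hi
  mid=-2.29828 |R|=1.29828 →lo
  mid=-2.14463 |R|=1.14463 →lo
  mid=-2.06780 |R|=1.06780 →lo
  mid=-2.02939 |R|=1.02939 →lo
  mid=-2.01019 |R|=1.01019 →lo
  mid=-2.00058 |R|=1.00058 →lo
  mid=-1.99578 |R|=0.99578 →hi
  ...
  [-2.00013,-1.99998] ⇒ x*=-2.0000
Stable set (-2.0000, 0).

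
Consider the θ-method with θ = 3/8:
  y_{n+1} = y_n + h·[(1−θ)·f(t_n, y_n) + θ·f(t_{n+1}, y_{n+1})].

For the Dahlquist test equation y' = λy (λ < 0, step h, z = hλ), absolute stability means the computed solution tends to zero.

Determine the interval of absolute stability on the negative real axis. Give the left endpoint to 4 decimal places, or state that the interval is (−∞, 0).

On y'=λy, z=hλ:
  y_{n+1} = y_n + z·[5/8·y_n + 3/8·y_{n+1}] ⇒ (1 − 3/8z)y_{n+1} = (1 + 5/8z)y_n
  ⇒ R(z) = (1 + 5/8z)/(1 − 3/8z).

Need |R(x)|<1, x<0.
x=-0.98: |R|=0.2834
R=−1: 1+5/8x = −1+3/8x ⇒ -1/4x=2 ⇒ x=2/(-1/4)=-8.0000
Confirm numerically:
  x=-7.517: |R|=0.96838 <1
  x=-4.565: |R|=0.68334 <1
  x=-3.739: |R|=0.55654 <1
  x=-8.530: |R|=1.03156 >1
  x=-8.412: |R|=1.02479 >1
  x=-8.119: |R|=1.00736 >1
Stable set (-8.0000, 0).

(-8.0000, 0).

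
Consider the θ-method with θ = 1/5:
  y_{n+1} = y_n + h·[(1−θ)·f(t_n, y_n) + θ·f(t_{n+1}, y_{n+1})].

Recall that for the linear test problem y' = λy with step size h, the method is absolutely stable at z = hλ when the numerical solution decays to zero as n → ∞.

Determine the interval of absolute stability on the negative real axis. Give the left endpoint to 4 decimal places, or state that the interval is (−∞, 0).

With y'=λy (z=hλ):
  y_{n+1} = y_n + z·[4/5·y_n + 1/5·y_{n+1}] ⇒ (1 − 1/5z)y_{n+1} = (1 + 4/5z)y_n
  so R(z) = (1 + 4/5z)/(1 − 1/5z).

Boundary: |R(x)|=1, x<0.
x=-1.66: |R|=0.2462
R=−1: 1+4/5x = −1+1/5x ⇒ -3/5x=2 ⇒ x=2/(-3/5)=-3.3333
Confirm numerically:
  x=-2.711: |R|=0.75788 <1
  x=-2.403: |R|=0.62299 <1
  x=-1.644: |R|=0.23721 <1
  x=-3.671: |R|=1.11683 >1
  x=-3.612: |R|=1.09707 >1
So |R|<1 on (-3.3333, 0).

z∈(-3.3333,0).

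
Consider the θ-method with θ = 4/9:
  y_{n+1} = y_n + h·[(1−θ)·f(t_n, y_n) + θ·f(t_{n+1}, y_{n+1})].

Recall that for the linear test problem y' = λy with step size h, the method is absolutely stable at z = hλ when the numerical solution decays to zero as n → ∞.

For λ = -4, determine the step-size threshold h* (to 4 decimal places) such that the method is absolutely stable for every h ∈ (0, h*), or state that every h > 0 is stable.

Set f=λy, z=hλ:
  y_{n+1} = y_n + z·[5/9·y_n + 4/9·y_{n+1}] ⇒ (1 − 4/9z)y_{n+1} = (1 + 5/9z)y_n
  R(z) = (1 + 5/9z)/(1 − 4/9z).

Solve |R(x)|<1 on ℝ⁻.
x=-1.28: |R|=0.1841
R=−1: 1+5/9x = −1+4/9x ⇒ -1/9x=2 ⇒ x=2/(-1/9)=-18.0000
Confirm numerically:
  x=-12.999: |R|=0.91801 <1
  x=-10.991: |R|=0.86766 <1
  x=-10.757: |R|=0.86079 <1
  x=-18.496: |R|=1.00598 >1
  x=-18.067: |R|=1.00082 >1
So |R|<1 on (-18.0000, 0).

(-18.0000,0); λ=-4 ⇒ h* = (18)/4 = 4.5000.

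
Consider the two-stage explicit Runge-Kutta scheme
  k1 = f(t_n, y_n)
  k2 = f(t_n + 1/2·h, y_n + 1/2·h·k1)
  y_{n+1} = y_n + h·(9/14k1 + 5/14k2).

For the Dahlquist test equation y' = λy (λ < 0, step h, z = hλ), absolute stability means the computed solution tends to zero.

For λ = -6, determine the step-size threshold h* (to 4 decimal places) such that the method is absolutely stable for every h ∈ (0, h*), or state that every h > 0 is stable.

On y'=λy, z=hλ:
  k1=λy_n ⇒ h·k1=z·y_n;  k2=λ(1+1/2z)y_n ⇒ h·k2=z(1+1/2z)y_n
  y_{n+1}/y_n = 1 + 9/14z + 5/14z(1+1/2z) = 1 + z + 5/28z²
  ⇒ R(z) = 1 + z + 5/28z².

Solve |R(x)|<1 on ℝ⁻.
x=-1.34: |R|=0.0194
R=1: x+5/28x²=0 ⇒ x=−28/5=-5.6000; min R=1−1/(4·5/28)=-0.4000>−1
Confirm numerically:
  x=-5.019: |R|=0.47928 <1
  x=-3.813: |R|=0.21676 <1
  x=-3.525: |R|=0.30614 <1
  x=-2.398: |R|=0.37114 <1
  x=-6.130: |R|=1.58016 >1
  x=-5.751: |R|=1.15507 >1
Stable set (-5.6000, 0).

(-5.6000,0); λ=-6 ⇒ h* = (28/5)/6 = 0.9333.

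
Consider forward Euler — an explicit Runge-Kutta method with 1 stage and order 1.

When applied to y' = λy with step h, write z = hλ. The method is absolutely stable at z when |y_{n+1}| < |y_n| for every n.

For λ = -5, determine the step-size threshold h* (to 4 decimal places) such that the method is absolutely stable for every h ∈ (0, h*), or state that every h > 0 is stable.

On y'=λy, z=hλ:
  order 1, 1-stage ⇒ R(z)=1+z
  (e.g. R(-0.68)=0.32000, |R|=0.32000)

Boundary: |R(x)|=1, x<0.
x=-0.68: |R|=0.3200
|R(-1.04)|=0.0400 |R(-1.02)|=0.0200 |R(-0.57)|=0.4300
Bisect:
  x_lo=-2.7241 |R|=1.7241  x_hi=-0.3146 |R|=0.6854
  mid=-1.51936 |R|=0.51936 →hi
  mid=-2.12175 |R|=1.12175 →lo
  mid=-1.82055 |R|=0.82055 →hi
  mid=-1.97115 |R|=0.97115 →hi
  mid=-2.04645 |R|=1.04645 →lo
  mid=-2.00880 |R|=1.00880 →lo
  mid=-1.98997 |R|=0.98997 →hi
  ...
  [-2.00012,-1.99998] ⇒ x*=-2.0000
Stable set (-2.0000, 0).

(-2.0000,0); λ=-5 ⇒ h* = 0.4000.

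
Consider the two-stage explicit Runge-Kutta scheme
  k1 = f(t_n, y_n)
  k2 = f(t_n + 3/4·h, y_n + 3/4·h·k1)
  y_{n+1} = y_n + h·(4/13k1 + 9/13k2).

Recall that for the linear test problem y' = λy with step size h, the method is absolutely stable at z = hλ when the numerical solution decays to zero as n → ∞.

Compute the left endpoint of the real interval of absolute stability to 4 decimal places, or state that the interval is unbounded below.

With y'=λy (z=hλ):
  k1=λy_n ⇒ h·k1=z·y_n;  k2=λ(1+3/4z)y_n ⇒ h·k2=z(1+3/4z)y_n
  y_{n+1}/y_n = 1 + 4/13z + 9/13z(1+3/4z) = 1 + z + 27/52z²
  ⇒ R(z) = 1 + z + 27/52z².

Find x<0 with |R(x)|<1.
x=-1.07: |R|=0.5245
R=1: x+27/52x²=0 ⇒ x=−52/27=-1.9259; min R=1−1/(4·27/52)=0.5185>−1
Confirm numerically:
  x=-1.601: |R|=0.72989 <1
  x=-0.945: |R|=0.51869 <1
  x=-0.838: |R|=0.52663 <1
  x=-2.413: |R|=1.61026 >1
  x=-2.395: |R|=1.58332 >1
  x=-2.300: |R|=1.44673 >1
So |R|<1 on (-1.9259, 0).

z* = -1.9259.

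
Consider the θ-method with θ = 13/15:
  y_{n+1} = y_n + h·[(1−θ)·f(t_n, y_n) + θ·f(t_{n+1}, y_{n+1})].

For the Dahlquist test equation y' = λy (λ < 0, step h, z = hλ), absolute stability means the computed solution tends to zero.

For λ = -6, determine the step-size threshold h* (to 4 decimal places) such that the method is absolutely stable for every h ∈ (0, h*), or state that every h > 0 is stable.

unbounded; (−∞, 0). Any h>0 works for λ=-6.

Set f=λy, z=hλ:
  y_{n+1} = y_n + z·[2/15·y_n + 13/15·y_{n+1}] ⇒ (1 − 13/15z)y_{n+1} = (1 + 2/15z)y_n
  R(z) = (1 + 2/15z)/(1 − 13/15z).

Need |R(x)|<1, x<0.
x=-1.59: |R|=0.3314
x=-2: |R|=0.2683
x=-10: |R|=0.0345
x=-100: |R|=0.1407
θ=13/15≥1/2 ⇒ |1+2/15x|<|1−13/15x| ∀x<0 ⇒ interval (−∞,0).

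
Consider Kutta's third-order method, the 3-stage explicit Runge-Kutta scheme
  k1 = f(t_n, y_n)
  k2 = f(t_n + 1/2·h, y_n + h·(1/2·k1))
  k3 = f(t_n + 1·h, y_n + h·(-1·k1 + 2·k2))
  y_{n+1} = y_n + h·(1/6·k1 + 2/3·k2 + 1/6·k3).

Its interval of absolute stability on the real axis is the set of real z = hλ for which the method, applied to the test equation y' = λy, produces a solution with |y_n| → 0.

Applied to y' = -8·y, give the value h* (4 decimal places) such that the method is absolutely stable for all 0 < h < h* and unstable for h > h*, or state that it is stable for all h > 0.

Set f=λy, z=hλ:
  order 3, 3-stage ⇒ R(z)=1+z+z^2/2+z^3/6
  (e.g. R(-1.65)=-0.03744, |R|=0.03744)

Find x<0 with |R(x)|<1.
x=-1.65: |R|=0.0374
|R(-2.63)|=1.2035 |R(-2.15)|=0.4951 |R(-1.7)|=0.0738
Bisect:
  x_lo=-3.3069 |R|=2.8662  x_hi=-0.3554 |R|=0.7003
  mid=-1.83115 |R|=0.17793 →hi
  mid=-2.56902 |R|=1.09495 →lo
  mid=-2.20008 |R|=0.55477 →hi
  mid=-2.38455 |R|=0.80131 →hi
  mid=-2.47679 |R|=0.94185 →hi
  mid=-2.52290 |R|=1.01678 →lo
  mid=-2.49985 |R|=0.97892 →hi
  mid=-2.51138 |R|=0.99775 →hi
  ...
  [-2.51282,-2.51264] ⇒ x*=-2.5127
Interval (-2.5127, 0).

(-2.5127,0); λ=-8 ⇒ h* = 0.3141.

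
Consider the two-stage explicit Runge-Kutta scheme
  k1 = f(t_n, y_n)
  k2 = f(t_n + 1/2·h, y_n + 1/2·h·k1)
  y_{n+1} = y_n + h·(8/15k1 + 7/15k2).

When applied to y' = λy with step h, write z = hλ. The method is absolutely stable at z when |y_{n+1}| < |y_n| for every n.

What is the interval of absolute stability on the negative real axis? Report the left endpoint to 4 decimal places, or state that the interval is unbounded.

z∈(-4.2857,0).

On y'=λy, z=hλ:
  k1=λy_n ⇒ h·k1=z·y_n;  k2=λ(1+1/2z)y_n ⇒ h·k2=z(1+1/2z)y_n
  y_{n+1}/y_n = 1 + 8/15z + 7/15z(1+1/2z) = 1 + z + 7/30z²
  Hence R(z) = 1 + z + 7/30z².

Find x<0 with |R(x)|<1.
x=-1.78: |R|=0.0407
R=1: x+7/30x²=0 ⇒ x=−30/7=-4.2857; min R=1−1/(4·7/30)=-0.0714>−1
Confirm numerically:
  x=-3.705: |R|=0.49797 <1
  x=-3.195: |R|=0.18687 <1
  x=-2.024: |R|=0.06813 <1
  x=-4.878: |R|=1.67414 >1
  x=-4.613: |R|=1.35228 >1
  x=-4.530: |R|=1.25821 >1
So |R|<1 on (-4.2857, 0).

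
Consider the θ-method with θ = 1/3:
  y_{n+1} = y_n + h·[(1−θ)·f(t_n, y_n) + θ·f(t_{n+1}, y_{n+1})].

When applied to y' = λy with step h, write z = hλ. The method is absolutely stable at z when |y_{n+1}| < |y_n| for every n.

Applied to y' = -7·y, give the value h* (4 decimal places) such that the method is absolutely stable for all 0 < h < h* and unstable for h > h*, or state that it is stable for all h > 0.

(-6.0000,0); λ=-7 ⇒ h* = (6)/7 = 0.8571.

On y'=λy, z=hλ:
  y_{n+1} = y_n + z·[2/3·y_n + 1/3·y_{n+1}] ⇒ (1 − 1/3z)y_{n+1} = (1 + 2/3z)y_n
  R(z) = (1 + 2/3z)/(1 − 1/3z).

Need |R(x)|<1, x<0.
x=-0.99: |R|=0.2556
R=−1: 1+2/3x = −1+1/3x ⇒ -1/3x=2 ⇒ x=2/(-1/3)=-6.0000
Confirm numerically:
  x=-5.956: |R|=0.99509 <1
  x=-5.932: |R|=0.99239 <1
  x=-3.473: |R|=0.60961 <1
  x=-3.292: |R|=0.56961 <1
  x=-6.457: |R|=1.04832 >1
  x=-6.392: |R|=1.04174 >1
  x=-6.346: |R|=1.03702 >1
Interval (-6.0000, 0).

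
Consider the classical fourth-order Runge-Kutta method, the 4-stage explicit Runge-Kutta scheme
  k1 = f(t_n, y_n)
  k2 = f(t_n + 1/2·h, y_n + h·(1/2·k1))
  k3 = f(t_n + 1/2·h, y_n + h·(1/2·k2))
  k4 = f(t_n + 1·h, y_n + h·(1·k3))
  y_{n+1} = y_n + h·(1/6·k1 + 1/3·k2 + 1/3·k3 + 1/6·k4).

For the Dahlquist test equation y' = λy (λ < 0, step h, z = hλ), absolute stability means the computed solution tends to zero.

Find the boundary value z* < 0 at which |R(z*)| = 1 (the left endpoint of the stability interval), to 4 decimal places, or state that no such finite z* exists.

Test eqn y'=λy, z=hλ:
  order 4, 4-stage ⇒ R(z)=1+z+z^2/2+z^3/6+z^4/24
  (e.g. R(-1.15)=0.33065, |R|=0.33065)

Solve |R(x)|<1 on ℝ⁻.
x=-1.15: |R|=0.3306
|R(-2.65)|=0.8145 |R(-2.1)|=0.3718 |R(-1.77)|=0.2812
Bisect:
  x_lo=-3.3679 |R|=2.2973  x_hi=-0.1189 |R|=0.8879
  mid=-1.74336 |R|=0.27808 →hi
  mid=-2.55562 |R|=0.70545 →hi
  mid=-2.96174 |R|=1.30030 →lo
  mid=-2.75868 |R|=0.96061 →hi
  mid=-2.86021 |R|=1.11895 →lo
  mid=-2.80945 |R|=1.03703 →lo
  mid=-2.78406 |R|=0.99815 →hi
  mid=-2.79675 |R|=1.01742 →lo
  mid=-2.79041 |R|=1.00774 →lo
  mid=-2.78724 |R|=1.00293 →lo
  ...
  [-2.78545,-2.78525] ⇒ x*=-2.7853
So |R|<1 on (-2.7853, 0).

z* = -2.7853.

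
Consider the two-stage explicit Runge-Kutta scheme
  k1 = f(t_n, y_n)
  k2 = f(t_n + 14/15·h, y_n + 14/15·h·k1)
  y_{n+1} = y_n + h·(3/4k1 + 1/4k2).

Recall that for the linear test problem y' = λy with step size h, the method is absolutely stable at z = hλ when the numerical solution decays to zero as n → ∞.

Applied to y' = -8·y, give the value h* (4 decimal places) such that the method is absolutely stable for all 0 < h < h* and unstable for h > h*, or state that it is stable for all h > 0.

(-4.2857,0); λ=-8 ⇒ h* = (30/7)/8 = 0.5357.

With y'=λy (z=hλ):
  k1=λy_n ⇒ h·k1=z·y_n;  k2=λ(1+14/15z)y_n ⇒ h·k2=z(1+14/15z)y_n
  y_{n+1}/y_n = 1 + 3/4z + 1/4z(1+14/15z) = 1 + z + 7/30z²
  so R(z) = 1 + z + 7/30z².

Need |R(x)|<1, x<0.
x=-1.4: |R|=0.0573
R=1: x+7/30x²=0 ⇒ x=−30/7=-4.2857; min R=1−1/(4·7/30)=-0.0714>−1
Confirm numerically:
  x=-3.840: |R|=0.60064 <1
  x=-3.201: |R|=0.18983 <1
  x=-3.195: |R|=0.18687 <1
  x=-2.885: |R|=0.05709 <1
  x=-4.591: |R|=1.32703 >1
  x=-4.461: |R|=1.18245 >1
Interval (-4.2857, 0).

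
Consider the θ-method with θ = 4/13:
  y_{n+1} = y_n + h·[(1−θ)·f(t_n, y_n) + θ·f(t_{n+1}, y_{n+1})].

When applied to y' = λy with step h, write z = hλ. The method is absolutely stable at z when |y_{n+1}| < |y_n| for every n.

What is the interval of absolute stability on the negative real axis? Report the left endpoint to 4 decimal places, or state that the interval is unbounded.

z∈(-5.2000,0).

Test eqn y'=λy, z=hλ:
  y_{n+1} = y_n + z·[9/13·y_n + 4/13·y_{n+1}] ⇒ (1 − 4/13z)y_{n+1} = (1 + 9/13z)y_n
  Hence R(z) = (1 + 9/13z)/(1 − 4/13z).

Find x<0 with |R(x)|<1.
x=-0.43: |R|=0.6202
R=−1: 1+9/13x = −1+4/13x ⇒ -5/13x=2 ⇒ x=2/(-5/13)=-5.2000
Confirm numerically:
  x=-3.638: |R|=0.71654 <1
  x=-3.157: |R|=0.60141 <1
  x=-2.215: |R|=0.31725 <1
  x=-5.632: |R|=1.06080 >1
  x=-5.461: |R|=1.03745 >1
So |R|<1 on (-5.2000, 0).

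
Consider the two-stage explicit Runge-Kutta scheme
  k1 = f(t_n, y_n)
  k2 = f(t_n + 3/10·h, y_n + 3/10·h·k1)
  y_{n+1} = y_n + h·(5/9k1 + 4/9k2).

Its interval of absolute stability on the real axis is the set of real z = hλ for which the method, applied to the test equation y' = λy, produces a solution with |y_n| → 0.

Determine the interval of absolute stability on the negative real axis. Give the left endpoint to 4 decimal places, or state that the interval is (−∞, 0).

(-7.5000, 0).

With y'=λy (z=hλ):
  k1=λy_n ⇒ h·k1=z·y_n;  k2=λ(1+3/10z)y_n ⇒ h·k2=z(1+3/10z)y_n
  y_{n+1}/y_n = 1 + 5/9z + 4/9z(1+3/10z) = 1 + z + 2/15z²
  ⇒ R(z) = 1 + z + 2/15z².

Find x<0 with |R(x)|<1.
x=-1.7: |R|=0.3147
R=1: x+2/15x²=0 ⇒ x=−15/2=-7.5000; min R=1−1/(4·2/15)=-0.8750>−1
Confirm numerically:
  x=-5.689: |R|=0.37370 <1
  x=-4.749: |R|=0.74193 <1
  x=-4.274: |R|=0.83839 <1
  x=-3.340: |R|=0.85259 <1
  x=-7.872: |R|=1.39045 >1
  x=-7.753: |R|=1.26153 >1
  x=-7.582: |R|=1.08290 >1
Stable set (-7.5000, 0).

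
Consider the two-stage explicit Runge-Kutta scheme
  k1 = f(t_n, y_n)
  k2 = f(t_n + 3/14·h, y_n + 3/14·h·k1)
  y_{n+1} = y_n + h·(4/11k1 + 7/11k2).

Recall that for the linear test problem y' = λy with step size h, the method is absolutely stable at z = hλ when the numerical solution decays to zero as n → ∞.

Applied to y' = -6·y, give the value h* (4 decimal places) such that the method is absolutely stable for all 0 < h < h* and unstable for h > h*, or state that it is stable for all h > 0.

(-7.3333,0); λ=-6 ⇒ h* = (22/3)/6 = 1.2222.

Test eqn y'=λy, z=hλ:
  k1=λy_n ⇒ h·k1=z·y_n;  k2=λ(1+3/14z)y_n ⇒ h·k2=z(1+3/14z)y_n
  y_{n+1}/y_n = 1 + 4/11z + 7/11z(1+3/14z) = 1 + z + 3/22z²
  so R(z) = 1 + z + 3/22z².

Need |R(x)|<1, x<0.
x=-0.48: |R|=0.5514
R=1: x+3/22x²=0 ⇒ x=−22/3=-7.3333; min R=1−1/(4·3/22)=-0.8333>−1
Confirm numerically:
  x=-7.144: |R|=0.81555 <1
  x=-3.748: |R|=0.83243 <1
  x=-3.212: |R|=0.80514 <1
  x=-7.551: |R|=1.22413 >1
  x=-7.407: |R|=1.07441 >1
Interval (-7.3333, 0).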